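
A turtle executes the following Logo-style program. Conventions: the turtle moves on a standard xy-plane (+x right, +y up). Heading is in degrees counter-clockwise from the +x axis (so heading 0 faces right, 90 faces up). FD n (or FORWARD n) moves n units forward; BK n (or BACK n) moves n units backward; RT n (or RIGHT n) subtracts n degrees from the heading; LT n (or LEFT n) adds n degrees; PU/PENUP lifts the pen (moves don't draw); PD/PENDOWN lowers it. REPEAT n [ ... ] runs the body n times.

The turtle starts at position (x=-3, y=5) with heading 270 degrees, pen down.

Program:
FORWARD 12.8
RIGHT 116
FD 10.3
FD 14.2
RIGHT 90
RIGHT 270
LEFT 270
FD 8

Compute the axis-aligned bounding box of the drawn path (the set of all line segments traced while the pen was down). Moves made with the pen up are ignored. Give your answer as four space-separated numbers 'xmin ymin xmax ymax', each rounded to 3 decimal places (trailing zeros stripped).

Answer: -25.02 -7.8 -3 10.13

Derivation:
Executing turtle program step by step:
Start: pos=(-3,5), heading=270, pen down
FD 12.8: (-3,5) -> (-3,-7.8) [heading=270, draw]
RT 116: heading 270 -> 154
FD 10.3: (-3,-7.8) -> (-12.258,-3.285) [heading=154, draw]
FD 14.2: (-12.258,-3.285) -> (-25.02,2.94) [heading=154, draw]
RT 90: heading 154 -> 64
RT 270: heading 64 -> 154
LT 270: heading 154 -> 64
FD 8: (-25.02,2.94) -> (-21.513,10.13) [heading=64, draw]
Final: pos=(-21.513,10.13), heading=64, 4 segment(s) drawn

Segment endpoints: x in {-25.02, -21.513, -12.258, -3, -3}, y in {-7.8, -3.285, 2.94, 5, 10.13}
xmin=-25.02, ymin=-7.8, xmax=-3, ymax=10.13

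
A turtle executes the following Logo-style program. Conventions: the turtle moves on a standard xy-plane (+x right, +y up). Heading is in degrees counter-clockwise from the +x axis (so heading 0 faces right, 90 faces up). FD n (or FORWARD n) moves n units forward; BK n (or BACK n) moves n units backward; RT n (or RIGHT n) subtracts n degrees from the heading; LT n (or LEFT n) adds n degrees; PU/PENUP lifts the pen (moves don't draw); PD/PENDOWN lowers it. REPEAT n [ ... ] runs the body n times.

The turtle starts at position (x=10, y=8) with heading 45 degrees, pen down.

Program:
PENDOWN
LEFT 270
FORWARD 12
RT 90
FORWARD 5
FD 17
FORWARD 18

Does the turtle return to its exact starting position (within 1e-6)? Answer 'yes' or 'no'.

Executing turtle program step by step:
Start: pos=(10,8), heading=45, pen down
PD: pen down
LT 270: heading 45 -> 315
FD 12: (10,8) -> (18.485,-0.485) [heading=315, draw]
RT 90: heading 315 -> 225
FD 5: (18.485,-0.485) -> (14.95,-4.021) [heading=225, draw]
FD 17: (14.95,-4.021) -> (2.929,-16.042) [heading=225, draw]
FD 18: (2.929,-16.042) -> (-9.799,-28.77) [heading=225, draw]
Final: pos=(-9.799,-28.77), heading=225, 4 segment(s) drawn

Start position: (10, 8)
Final position: (-9.799, -28.77)
Distance = 41.761; >= 1e-6 -> NOT closed

Answer: no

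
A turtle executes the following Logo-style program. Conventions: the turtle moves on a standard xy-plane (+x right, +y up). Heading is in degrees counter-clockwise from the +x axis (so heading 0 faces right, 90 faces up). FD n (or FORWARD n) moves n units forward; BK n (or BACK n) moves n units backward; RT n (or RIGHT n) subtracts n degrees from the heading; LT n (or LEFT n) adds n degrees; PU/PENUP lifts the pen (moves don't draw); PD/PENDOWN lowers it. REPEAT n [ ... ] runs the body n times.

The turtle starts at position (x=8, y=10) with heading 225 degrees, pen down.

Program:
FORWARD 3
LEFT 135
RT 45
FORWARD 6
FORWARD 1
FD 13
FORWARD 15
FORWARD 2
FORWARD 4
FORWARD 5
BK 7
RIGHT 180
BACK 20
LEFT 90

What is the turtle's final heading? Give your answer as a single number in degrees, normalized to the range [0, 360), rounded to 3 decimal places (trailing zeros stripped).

Answer: 225

Derivation:
Executing turtle program step by step:
Start: pos=(8,10), heading=225, pen down
FD 3: (8,10) -> (5.879,7.879) [heading=225, draw]
LT 135: heading 225 -> 0
RT 45: heading 0 -> 315
FD 6: (5.879,7.879) -> (10.121,3.636) [heading=315, draw]
FD 1: (10.121,3.636) -> (10.828,2.929) [heading=315, draw]
FD 13: (10.828,2.929) -> (20.021,-6.263) [heading=315, draw]
FD 15: (20.021,-6.263) -> (30.627,-16.87) [heading=315, draw]
FD 2: (30.627,-16.87) -> (32.042,-18.284) [heading=315, draw]
FD 4: (32.042,-18.284) -> (34.87,-21.113) [heading=315, draw]
FD 5: (34.87,-21.113) -> (38.406,-24.648) [heading=315, draw]
BK 7: (38.406,-24.648) -> (33.456,-19.698) [heading=315, draw]
RT 180: heading 315 -> 135
BK 20: (33.456,-19.698) -> (47.598,-33.841) [heading=135, draw]
LT 90: heading 135 -> 225
Final: pos=(47.598,-33.841), heading=225, 10 segment(s) drawn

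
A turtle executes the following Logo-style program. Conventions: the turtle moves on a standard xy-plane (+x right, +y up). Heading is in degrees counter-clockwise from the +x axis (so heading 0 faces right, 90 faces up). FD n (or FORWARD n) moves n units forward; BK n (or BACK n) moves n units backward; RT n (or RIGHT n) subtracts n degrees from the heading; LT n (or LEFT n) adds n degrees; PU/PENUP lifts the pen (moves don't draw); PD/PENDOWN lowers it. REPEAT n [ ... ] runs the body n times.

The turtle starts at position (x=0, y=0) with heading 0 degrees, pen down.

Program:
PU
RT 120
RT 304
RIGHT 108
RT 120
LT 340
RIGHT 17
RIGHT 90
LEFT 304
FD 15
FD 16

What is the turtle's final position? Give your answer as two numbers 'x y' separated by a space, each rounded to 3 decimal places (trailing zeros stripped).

Answer: -13.101 -28.096

Derivation:
Executing turtle program step by step:
Start: pos=(0,0), heading=0, pen down
PU: pen up
RT 120: heading 0 -> 240
RT 304: heading 240 -> 296
RT 108: heading 296 -> 188
RT 120: heading 188 -> 68
LT 340: heading 68 -> 48
RT 17: heading 48 -> 31
RT 90: heading 31 -> 301
LT 304: heading 301 -> 245
FD 15: (0,0) -> (-6.339,-13.595) [heading=245, move]
FD 16: (-6.339,-13.595) -> (-13.101,-28.096) [heading=245, move]
Final: pos=(-13.101,-28.096), heading=245, 0 segment(s) drawn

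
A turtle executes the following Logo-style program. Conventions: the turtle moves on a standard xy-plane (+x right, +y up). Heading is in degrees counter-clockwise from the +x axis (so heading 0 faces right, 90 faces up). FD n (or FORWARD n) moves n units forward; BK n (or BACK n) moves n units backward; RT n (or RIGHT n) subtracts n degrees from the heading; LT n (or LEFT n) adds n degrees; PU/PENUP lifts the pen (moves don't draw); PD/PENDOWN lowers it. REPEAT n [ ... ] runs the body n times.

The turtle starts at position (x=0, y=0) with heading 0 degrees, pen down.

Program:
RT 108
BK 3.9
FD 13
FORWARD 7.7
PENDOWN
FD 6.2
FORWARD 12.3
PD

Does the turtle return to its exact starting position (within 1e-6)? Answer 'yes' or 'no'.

Executing turtle program step by step:
Start: pos=(0,0), heading=0, pen down
RT 108: heading 0 -> 252
BK 3.9: (0,0) -> (1.205,3.709) [heading=252, draw]
FD 13: (1.205,3.709) -> (-2.812,-8.655) [heading=252, draw]
FD 7.7: (-2.812,-8.655) -> (-5.191,-15.978) [heading=252, draw]
PD: pen down
FD 6.2: (-5.191,-15.978) -> (-7.107,-21.874) [heading=252, draw]
FD 12.3: (-7.107,-21.874) -> (-10.908,-33.572) [heading=252, draw]
PD: pen down
Final: pos=(-10.908,-33.572), heading=252, 5 segment(s) drawn

Start position: (0, 0)
Final position: (-10.908, -33.572)
Distance = 35.3; >= 1e-6 -> NOT closed

Answer: no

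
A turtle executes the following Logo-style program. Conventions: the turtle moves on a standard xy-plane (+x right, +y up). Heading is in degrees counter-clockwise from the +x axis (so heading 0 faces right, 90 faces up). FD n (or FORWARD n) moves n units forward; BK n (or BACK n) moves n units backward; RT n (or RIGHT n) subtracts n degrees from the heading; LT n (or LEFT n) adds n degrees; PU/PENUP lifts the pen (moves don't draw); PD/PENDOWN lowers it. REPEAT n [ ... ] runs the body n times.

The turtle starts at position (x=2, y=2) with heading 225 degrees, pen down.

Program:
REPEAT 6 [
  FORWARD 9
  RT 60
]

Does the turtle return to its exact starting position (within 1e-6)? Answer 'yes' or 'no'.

Answer: yes

Derivation:
Executing turtle program step by step:
Start: pos=(2,2), heading=225, pen down
REPEAT 6 [
  -- iteration 1/6 --
  FD 9: (2,2) -> (-4.364,-4.364) [heading=225, draw]
  RT 60: heading 225 -> 165
  -- iteration 2/6 --
  FD 9: (-4.364,-4.364) -> (-13.057,-2.035) [heading=165, draw]
  RT 60: heading 165 -> 105
  -- iteration 3/6 --
  FD 9: (-13.057,-2.035) -> (-15.387,6.659) [heading=105, draw]
  RT 60: heading 105 -> 45
  -- iteration 4/6 --
  FD 9: (-15.387,6.659) -> (-9.023,13.023) [heading=45, draw]
  RT 60: heading 45 -> 345
  -- iteration 5/6 --
  FD 9: (-9.023,13.023) -> (-0.329,10.693) [heading=345, draw]
  RT 60: heading 345 -> 285
  -- iteration 6/6 --
  FD 9: (-0.329,10.693) -> (2,2) [heading=285, draw]
  RT 60: heading 285 -> 225
]
Final: pos=(2,2), heading=225, 6 segment(s) drawn

Start position: (2, 2)
Final position: (2, 2)
Distance = 0; < 1e-6 -> CLOSED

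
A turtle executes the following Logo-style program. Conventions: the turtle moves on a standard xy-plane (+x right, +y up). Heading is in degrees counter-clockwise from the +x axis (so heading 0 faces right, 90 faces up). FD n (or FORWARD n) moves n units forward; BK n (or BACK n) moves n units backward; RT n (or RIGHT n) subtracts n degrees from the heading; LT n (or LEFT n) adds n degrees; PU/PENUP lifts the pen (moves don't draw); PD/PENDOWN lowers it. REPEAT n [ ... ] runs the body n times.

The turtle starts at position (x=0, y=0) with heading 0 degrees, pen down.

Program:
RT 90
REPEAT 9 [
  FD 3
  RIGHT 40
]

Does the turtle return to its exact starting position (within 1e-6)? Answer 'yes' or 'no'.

Answer: yes

Derivation:
Executing turtle program step by step:
Start: pos=(0,0), heading=0, pen down
RT 90: heading 0 -> 270
REPEAT 9 [
  -- iteration 1/9 --
  FD 3: (0,0) -> (0,-3) [heading=270, draw]
  RT 40: heading 270 -> 230
  -- iteration 2/9 --
  FD 3: (0,-3) -> (-1.928,-5.298) [heading=230, draw]
  RT 40: heading 230 -> 190
  -- iteration 3/9 --
  FD 3: (-1.928,-5.298) -> (-4.883,-5.819) [heading=190, draw]
  RT 40: heading 190 -> 150
  -- iteration 4/9 --
  FD 3: (-4.883,-5.819) -> (-7.481,-4.319) [heading=150, draw]
  RT 40: heading 150 -> 110
  -- iteration 5/9 --
  FD 3: (-7.481,-4.319) -> (-8.507,-1.5) [heading=110, draw]
  RT 40: heading 110 -> 70
  -- iteration 6/9 --
  FD 3: (-8.507,-1.5) -> (-7.481,1.319) [heading=70, draw]
  RT 40: heading 70 -> 30
  -- iteration 7/9 --
  FD 3: (-7.481,1.319) -> (-4.883,2.819) [heading=30, draw]
  RT 40: heading 30 -> 350
  -- iteration 8/9 --
  FD 3: (-4.883,2.819) -> (-1.928,2.298) [heading=350, draw]
  RT 40: heading 350 -> 310
  -- iteration 9/9 --
  FD 3: (-1.928,2.298) -> (0,0) [heading=310, draw]
  RT 40: heading 310 -> 270
]
Final: pos=(0,0), heading=270, 9 segment(s) drawn

Start position: (0, 0)
Final position: (0, 0)
Distance = 0; < 1e-6 -> CLOSED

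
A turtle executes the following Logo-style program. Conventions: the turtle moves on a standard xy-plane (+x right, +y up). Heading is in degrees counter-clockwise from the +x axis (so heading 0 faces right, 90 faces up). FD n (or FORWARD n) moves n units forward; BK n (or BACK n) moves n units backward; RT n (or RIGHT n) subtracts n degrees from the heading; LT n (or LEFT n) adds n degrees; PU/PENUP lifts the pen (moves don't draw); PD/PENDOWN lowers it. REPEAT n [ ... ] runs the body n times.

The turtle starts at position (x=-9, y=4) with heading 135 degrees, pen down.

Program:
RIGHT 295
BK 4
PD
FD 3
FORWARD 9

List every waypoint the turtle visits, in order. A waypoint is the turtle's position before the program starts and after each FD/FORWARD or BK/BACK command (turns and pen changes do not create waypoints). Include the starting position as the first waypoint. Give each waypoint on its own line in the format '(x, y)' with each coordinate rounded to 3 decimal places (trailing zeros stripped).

Executing turtle program step by step:
Start: pos=(-9,4), heading=135, pen down
RT 295: heading 135 -> 200
BK 4: (-9,4) -> (-5.241,5.368) [heading=200, draw]
PD: pen down
FD 3: (-5.241,5.368) -> (-8.06,4.342) [heading=200, draw]
FD 9: (-8.06,4.342) -> (-16.518,1.264) [heading=200, draw]
Final: pos=(-16.518,1.264), heading=200, 3 segment(s) drawn
Waypoints (4 total):
(-9, 4)
(-5.241, 5.368)
(-8.06, 4.342)
(-16.518, 1.264)

Answer: (-9, 4)
(-5.241, 5.368)
(-8.06, 4.342)
(-16.518, 1.264)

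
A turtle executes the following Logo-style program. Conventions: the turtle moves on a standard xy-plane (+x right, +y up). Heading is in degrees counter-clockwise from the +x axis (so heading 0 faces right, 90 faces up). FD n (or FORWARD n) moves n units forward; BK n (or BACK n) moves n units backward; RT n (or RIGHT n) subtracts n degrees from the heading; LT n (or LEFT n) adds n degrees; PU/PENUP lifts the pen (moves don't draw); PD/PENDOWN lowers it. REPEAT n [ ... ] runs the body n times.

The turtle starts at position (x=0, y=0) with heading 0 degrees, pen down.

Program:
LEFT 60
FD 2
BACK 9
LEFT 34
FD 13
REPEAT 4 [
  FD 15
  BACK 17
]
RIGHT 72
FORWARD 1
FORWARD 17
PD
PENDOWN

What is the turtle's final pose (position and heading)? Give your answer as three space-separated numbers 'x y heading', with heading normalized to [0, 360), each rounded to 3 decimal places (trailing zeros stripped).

Answer: 12.841 5.669 22

Derivation:
Executing turtle program step by step:
Start: pos=(0,0), heading=0, pen down
LT 60: heading 0 -> 60
FD 2: (0,0) -> (1,1.732) [heading=60, draw]
BK 9: (1,1.732) -> (-3.5,-6.062) [heading=60, draw]
LT 34: heading 60 -> 94
FD 13: (-3.5,-6.062) -> (-4.407,6.906) [heading=94, draw]
REPEAT 4 [
  -- iteration 1/4 --
  FD 15: (-4.407,6.906) -> (-5.453,21.87) [heading=94, draw]
  BK 17: (-5.453,21.87) -> (-4.267,4.911) [heading=94, draw]
  -- iteration 2/4 --
  FD 15: (-4.267,4.911) -> (-5.314,19.874) [heading=94, draw]
  BK 17: (-5.314,19.874) -> (-4.128,2.916) [heading=94, draw]
  -- iteration 3/4 --
  FD 15: (-4.128,2.916) -> (-5.174,17.879) [heading=94, draw]
  BK 17: (-5.174,17.879) -> (-3.988,0.921) [heading=94, draw]
  -- iteration 4/4 --
  FD 15: (-3.988,0.921) -> (-5.035,15.884) [heading=94, draw]
  BK 17: (-5.035,15.884) -> (-3.849,-1.074) [heading=94, draw]
]
RT 72: heading 94 -> 22
FD 1: (-3.849,-1.074) -> (-2.922,-0.7) [heading=22, draw]
FD 17: (-2.922,-0.7) -> (12.841,5.669) [heading=22, draw]
PD: pen down
PD: pen down
Final: pos=(12.841,5.669), heading=22, 13 segment(s) drawn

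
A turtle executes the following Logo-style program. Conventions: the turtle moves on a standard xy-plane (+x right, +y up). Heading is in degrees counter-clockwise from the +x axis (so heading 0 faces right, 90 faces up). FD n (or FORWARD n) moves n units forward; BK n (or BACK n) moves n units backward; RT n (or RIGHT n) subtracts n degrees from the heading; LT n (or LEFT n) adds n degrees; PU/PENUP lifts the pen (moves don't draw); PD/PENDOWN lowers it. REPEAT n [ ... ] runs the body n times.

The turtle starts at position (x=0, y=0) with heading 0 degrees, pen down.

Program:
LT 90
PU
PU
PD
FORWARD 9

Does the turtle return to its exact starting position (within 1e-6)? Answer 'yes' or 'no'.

Answer: no

Derivation:
Executing turtle program step by step:
Start: pos=(0,0), heading=0, pen down
LT 90: heading 0 -> 90
PU: pen up
PU: pen up
PD: pen down
FD 9: (0,0) -> (0,9) [heading=90, draw]
Final: pos=(0,9), heading=90, 1 segment(s) drawn

Start position: (0, 0)
Final position: (0, 9)
Distance = 9; >= 1e-6 -> NOT closed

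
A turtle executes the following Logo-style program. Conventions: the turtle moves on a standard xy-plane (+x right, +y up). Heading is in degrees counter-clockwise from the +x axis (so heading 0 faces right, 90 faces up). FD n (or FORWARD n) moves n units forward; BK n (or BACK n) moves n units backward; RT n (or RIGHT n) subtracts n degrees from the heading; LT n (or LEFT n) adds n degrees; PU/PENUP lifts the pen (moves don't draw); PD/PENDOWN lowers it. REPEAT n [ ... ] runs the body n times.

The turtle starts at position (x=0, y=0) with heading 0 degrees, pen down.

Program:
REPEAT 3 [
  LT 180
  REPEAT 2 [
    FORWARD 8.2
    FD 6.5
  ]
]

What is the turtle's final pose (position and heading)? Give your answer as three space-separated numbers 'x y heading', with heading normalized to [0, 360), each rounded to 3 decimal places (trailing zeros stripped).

Answer: -29.4 0 180

Derivation:
Executing turtle program step by step:
Start: pos=(0,0), heading=0, pen down
REPEAT 3 [
  -- iteration 1/3 --
  LT 180: heading 0 -> 180
  REPEAT 2 [
    -- iteration 1/2 --
    FD 8.2: (0,0) -> (-8.2,0) [heading=180, draw]
    FD 6.5: (-8.2,0) -> (-14.7,0) [heading=180, draw]
    -- iteration 2/2 --
    FD 8.2: (-14.7,0) -> (-22.9,0) [heading=180, draw]
    FD 6.5: (-22.9,0) -> (-29.4,0) [heading=180, draw]
  ]
  -- iteration 2/3 --
  LT 180: heading 180 -> 0
  REPEAT 2 [
    -- iteration 1/2 --
    FD 8.2: (-29.4,0) -> (-21.2,0) [heading=0, draw]
    FD 6.5: (-21.2,0) -> (-14.7,0) [heading=0, draw]
    -- iteration 2/2 --
    FD 8.2: (-14.7,0) -> (-6.5,0) [heading=0, draw]
    FD 6.5: (-6.5,0) -> (0,0) [heading=0, draw]
  ]
  -- iteration 3/3 --
  LT 180: heading 0 -> 180
  REPEAT 2 [
    -- iteration 1/2 --
    FD 8.2: (0,0) -> (-8.2,0) [heading=180, draw]
    FD 6.5: (-8.2,0) -> (-14.7,0) [heading=180, draw]
    -- iteration 2/2 --
    FD 8.2: (-14.7,0) -> (-22.9,0) [heading=180, draw]
    FD 6.5: (-22.9,0) -> (-29.4,0) [heading=180, draw]
  ]
]
Final: pos=(-29.4,0), heading=180, 12 segment(s) drawn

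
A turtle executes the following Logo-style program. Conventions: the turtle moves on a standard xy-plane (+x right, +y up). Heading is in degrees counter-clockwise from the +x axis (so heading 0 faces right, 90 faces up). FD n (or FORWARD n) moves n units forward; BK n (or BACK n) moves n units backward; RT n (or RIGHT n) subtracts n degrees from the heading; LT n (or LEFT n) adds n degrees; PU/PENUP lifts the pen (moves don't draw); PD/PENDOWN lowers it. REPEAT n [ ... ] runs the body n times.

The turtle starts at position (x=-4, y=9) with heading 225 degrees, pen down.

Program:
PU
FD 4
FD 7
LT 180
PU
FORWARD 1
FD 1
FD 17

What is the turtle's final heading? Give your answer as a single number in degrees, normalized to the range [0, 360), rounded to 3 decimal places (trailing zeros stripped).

Answer: 45

Derivation:
Executing turtle program step by step:
Start: pos=(-4,9), heading=225, pen down
PU: pen up
FD 4: (-4,9) -> (-6.828,6.172) [heading=225, move]
FD 7: (-6.828,6.172) -> (-11.778,1.222) [heading=225, move]
LT 180: heading 225 -> 45
PU: pen up
FD 1: (-11.778,1.222) -> (-11.071,1.929) [heading=45, move]
FD 1: (-11.071,1.929) -> (-10.364,2.636) [heading=45, move]
FD 17: (-10.364,2.636) -> (1.657,14.657) [heading=45, move]
Final: pos=(1.657,14.657), heading=45, 0 segment(s) drawn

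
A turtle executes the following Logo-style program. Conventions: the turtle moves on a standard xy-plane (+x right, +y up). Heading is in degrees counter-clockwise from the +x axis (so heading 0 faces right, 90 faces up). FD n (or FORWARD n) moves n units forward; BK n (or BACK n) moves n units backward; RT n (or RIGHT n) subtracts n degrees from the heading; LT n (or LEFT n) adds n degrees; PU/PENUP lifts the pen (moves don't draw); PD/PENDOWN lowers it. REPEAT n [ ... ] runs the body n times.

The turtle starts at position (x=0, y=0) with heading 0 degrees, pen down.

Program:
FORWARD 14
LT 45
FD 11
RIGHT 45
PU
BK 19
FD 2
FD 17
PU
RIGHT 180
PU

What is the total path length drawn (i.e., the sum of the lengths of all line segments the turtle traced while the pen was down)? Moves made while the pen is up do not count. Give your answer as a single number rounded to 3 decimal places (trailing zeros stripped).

Executing turtle program step by step:
Start: pos=(0,0), heading=0, pen down
FD 14: (0,0) -> (14,0) [heading=0, draw]
LT 45: heading 0 -> 45
FD 11: (14,0) -> (21.778,7.778) [heading=45, draw]
RT 45: heading 45 -> 0
PU: pen up
BK 19: (21.778,7.778) -> (2.778,7.778) [heading=0, move]
FD 2: (2.778,7.778) -> (4.778,7.778) [heading=0, move]
FD 17: (4.778,7.778) -> (21.778,7.778) [heading=0, move]
PU: pen up
RT 180: heading 0 -> 180
PU: pen up
Final: pos=(21.778,7.778), heading=180, 2 segment(s) drawn

Segment lengths:
  seg 1: (0,0) -> (14,0), length = 14
  seg 2: (14,0) -> (21.778,7.778), length = 11
Total = 25

Answer: 25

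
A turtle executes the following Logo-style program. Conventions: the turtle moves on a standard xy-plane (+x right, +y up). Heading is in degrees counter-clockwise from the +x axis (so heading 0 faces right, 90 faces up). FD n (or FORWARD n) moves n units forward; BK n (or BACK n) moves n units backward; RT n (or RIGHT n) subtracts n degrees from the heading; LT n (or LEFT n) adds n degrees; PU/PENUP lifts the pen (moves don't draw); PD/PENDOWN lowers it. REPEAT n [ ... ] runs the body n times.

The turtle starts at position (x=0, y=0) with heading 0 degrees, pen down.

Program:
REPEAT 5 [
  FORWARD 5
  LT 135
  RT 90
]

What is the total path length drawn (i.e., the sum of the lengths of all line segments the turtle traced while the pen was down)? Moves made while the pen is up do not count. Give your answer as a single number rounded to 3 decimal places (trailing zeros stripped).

Executing turtle program step by step:
Start: pos=(0,0), heading=0, pen down
REPEAT 5 [
  -- iteration 1/5 --
  FD 5: (0,0) -> (5,0) [heading=0, draw]
  LT 135: heading 0 -> 135
  RT 90: heading 135 -> 45
  -- iteration 2/5 --
  FD 5: (5,0) -> (8.536,3.536) [heading=45, draw]
  LT 135: heading 45 -> 180
  RT 90: heading 180 -> 90
  -- iteration 3/5 --
  FD 5: (8.536,3.536) -> (8.536,8.536) [heading=90, draw]
  LT 135: heading 90 -> 225
  RT 90: heading 225 -> 135
  -- iteration 4/5 --
  FD 5: (8.536,8.536) -> (5,12.071) [heading=135, draw]
  LT 135: heading 135 -> 270
  RT 90: heading 270 -> 180
  -- iteration 5/5 --
  FD 5: (5,12.071) -> (0,12.071) [heading=180, draw]
  LT 135: heading 180 -> 315
  RT 90: heading 315 -> 225
]
Final: pos=(0,12.071), heading=225, 5 segment(s) drawn

Segment lengths:
  seg 1: (0,0) -> (5,0), length = 5
  seg 2: (5,0) -> (8.536,3.536), length = 5
  seg 3: (8.536,3.536) -> (8.536,8.536), length = 5
  seg 4: (8.536,8.536) -> (5,12.071), length = 5
  seg 5: (5,12.071) -> (0,12.071), length = 5
Total = 25

Answer: 25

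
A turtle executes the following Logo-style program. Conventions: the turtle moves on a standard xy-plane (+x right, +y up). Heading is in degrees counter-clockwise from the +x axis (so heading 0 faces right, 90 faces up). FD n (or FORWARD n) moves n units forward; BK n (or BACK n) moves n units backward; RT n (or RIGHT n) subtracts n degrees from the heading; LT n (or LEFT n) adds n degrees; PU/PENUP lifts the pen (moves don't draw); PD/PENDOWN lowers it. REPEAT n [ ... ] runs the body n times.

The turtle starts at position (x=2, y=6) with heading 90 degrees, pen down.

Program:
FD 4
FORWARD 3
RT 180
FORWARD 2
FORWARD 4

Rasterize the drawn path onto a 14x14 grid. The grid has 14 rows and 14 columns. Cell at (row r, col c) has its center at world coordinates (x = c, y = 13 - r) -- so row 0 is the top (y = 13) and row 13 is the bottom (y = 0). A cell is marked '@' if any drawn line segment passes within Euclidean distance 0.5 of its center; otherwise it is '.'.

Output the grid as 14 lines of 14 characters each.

Segment 0: (2,6) -> (2,10)
Segment 1: (2,10) -> (2,13)
Segment 2: (2,13) -> (2,11)
Segment 3: (2,11) -> (2,7)

Answer: ..@...........
..@...........
..@...........
..@...........
..@...........
..@...........
..@...........
..@...........
..............
..............
..............
..............
..............
..............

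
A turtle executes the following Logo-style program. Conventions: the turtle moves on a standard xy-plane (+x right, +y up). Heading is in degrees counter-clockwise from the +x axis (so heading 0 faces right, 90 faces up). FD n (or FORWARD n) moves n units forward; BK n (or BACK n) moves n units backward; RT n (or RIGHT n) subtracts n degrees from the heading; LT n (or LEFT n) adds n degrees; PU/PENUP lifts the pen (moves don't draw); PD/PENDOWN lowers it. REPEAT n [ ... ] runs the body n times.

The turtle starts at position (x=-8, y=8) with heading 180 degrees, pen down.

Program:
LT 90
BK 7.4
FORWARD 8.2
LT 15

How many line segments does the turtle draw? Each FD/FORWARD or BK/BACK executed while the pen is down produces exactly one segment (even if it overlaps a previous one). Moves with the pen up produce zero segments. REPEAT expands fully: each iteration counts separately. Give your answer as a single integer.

Answer: 2

Derivation:
Executing turtle program step by step:
Start: pos=(-8,8), heading=180, pen down
LT 90: heading 180 -> 270
BK 7.4: (-8,8) -> (-8,15.4) [heading=270, draw]
FD 8.2: (-8,15.4) -> (-8,7.2) [heading=270, draw]
LT 15: heading 270 -> 285
Final: pos=(-8,7.2), heading=285, 2 segment(s) drawn
Segments drawn: 2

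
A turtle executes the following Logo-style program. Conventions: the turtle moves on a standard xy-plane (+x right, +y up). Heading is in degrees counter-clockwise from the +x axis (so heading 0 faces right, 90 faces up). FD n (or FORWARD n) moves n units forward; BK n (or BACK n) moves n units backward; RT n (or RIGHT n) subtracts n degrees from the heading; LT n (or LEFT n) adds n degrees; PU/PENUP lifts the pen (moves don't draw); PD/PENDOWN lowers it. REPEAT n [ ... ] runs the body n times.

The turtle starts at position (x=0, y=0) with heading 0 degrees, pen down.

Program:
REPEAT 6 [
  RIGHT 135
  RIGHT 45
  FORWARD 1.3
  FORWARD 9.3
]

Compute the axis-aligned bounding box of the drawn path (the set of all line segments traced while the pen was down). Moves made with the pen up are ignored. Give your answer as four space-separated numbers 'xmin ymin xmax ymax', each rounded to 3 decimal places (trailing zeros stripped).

Executing turtle program step by step:
Start: pos=(0,0), heading=0, pen down
REPEAT 6 [
  -- iteration 1/6 --
  RT 135: heading 0 -> 225
  RT 45: heading 225 -> 180
  FD 1.3: (0,0) -> (-1.3,0) [heading=180, draw]
  FD 9.3: (-1.3,0) -> (-10.6,0) [heading=180, draw]
  -- iteration 2/6 --
  RT 135: heading 180 -> 45
  RT 45: heading 45 -> 0
  FD 1.3: (-10.6,0) -> (-9.3,0) [heading=0, draw]
  FD 9.3: (-9.3,0) -> (0,0) [heading=0, draw]
  -- iteration 3/6 --
  RT 135: heading 0 -> 225
  RT 45: heading 225 -> 180
  FD 1.3: (0,0) -> (-1.3,0) [heading=180, draw]
  FD 9.3: (-1.3,0) -> (-10.6,0) [heading=180, draw]
  -- iteration 4/6 --
  RT 135: heading 180 -> 45
  RT 45: heading 45 -> 0
  FD 1.3: (-10.6,0) -> (-9.3,0) [heading=0, draw]
  FD 9.3: (-9.3,0) -> (0,0) [heading=0, draw]
  -- iteration 5/6 --
  RT 135: heading 0 -> 225
  RT 45: heading 225 -> 180
  FD 1.3: (0,0) -> (-1.3,0) [heading=180, draw]
  FD 9.3: (-1.3,0) -> (-10.6,0) [heading=180, draw]
  -- iteration 6/6 --
  RT 135: heading 180 -> 45
  RT 45: heading 45 -> 0
  FD 1.3: (-10.6,0) -> (-9.3,0) [heading=0, draw]
  FD 9.3: (-9.3,0) -> (0,0) [heading=0, draw]
]
Final: pos=(0,0), heading=0, 12 segment(s) drawn

Segment endpoints: x in {-10.6, -9.3, -1.3, 0}, y in {0, 0, 0, 0, 0, 0, 0, 0, 0, 0, 0, 0, 0}
xmin=-10.6, ymin=0, xmax=0, ymax=0

Answer: -10.6 0 0 0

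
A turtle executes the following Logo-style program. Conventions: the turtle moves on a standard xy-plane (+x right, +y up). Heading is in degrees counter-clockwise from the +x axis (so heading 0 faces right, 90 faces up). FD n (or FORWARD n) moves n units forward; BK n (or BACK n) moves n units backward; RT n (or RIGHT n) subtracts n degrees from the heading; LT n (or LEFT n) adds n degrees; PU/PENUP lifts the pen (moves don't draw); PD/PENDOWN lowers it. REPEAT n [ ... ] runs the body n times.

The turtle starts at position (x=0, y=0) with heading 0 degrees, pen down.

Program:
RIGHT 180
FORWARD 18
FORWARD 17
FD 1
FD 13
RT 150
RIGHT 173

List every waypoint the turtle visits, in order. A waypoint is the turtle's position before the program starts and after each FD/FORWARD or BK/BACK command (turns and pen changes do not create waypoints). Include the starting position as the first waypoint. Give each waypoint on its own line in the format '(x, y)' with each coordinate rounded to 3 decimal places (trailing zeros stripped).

Executing turtle program step by step:
Start: pos=(0,0), heading=0, pen down
RT 180: heading 0 -> 180
FD 18: (0,0) -> (-18,0) [heading=180, draw]
FD 17: (-18,0) -> (-35,0) [heading=180, draw]
FD 1: (-35,0) -> (-36,0) [heading=180, draw]
FD 13: (-36,0) -> (-49,0) [heading=180, draw]
RT 150: heading 180 -> 30
RT 173: heading 30 -> 217
Final: pos=(-49,0), heading=217, 4 segment(s) drawn
Waypoints (5 total):
(0, 0)
(-18, 0)
(-35, 0)
(-36, 0)
(-49, 0)

Answer: (0, 0)
(-18, 0)
(-35, 0)
(-36, 0)
(-49, 0)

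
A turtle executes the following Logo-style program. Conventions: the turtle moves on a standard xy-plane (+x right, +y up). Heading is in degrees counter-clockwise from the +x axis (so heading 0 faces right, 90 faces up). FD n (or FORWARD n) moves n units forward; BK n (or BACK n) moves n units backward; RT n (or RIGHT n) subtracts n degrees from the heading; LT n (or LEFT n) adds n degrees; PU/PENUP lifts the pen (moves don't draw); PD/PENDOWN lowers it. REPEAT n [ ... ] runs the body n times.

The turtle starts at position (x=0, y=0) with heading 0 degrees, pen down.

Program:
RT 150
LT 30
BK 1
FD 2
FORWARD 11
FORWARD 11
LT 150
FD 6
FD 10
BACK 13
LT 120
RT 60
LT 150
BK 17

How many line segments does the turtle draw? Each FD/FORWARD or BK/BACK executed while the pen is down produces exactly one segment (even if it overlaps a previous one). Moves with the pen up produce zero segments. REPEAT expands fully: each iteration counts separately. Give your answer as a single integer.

Answer: 8

Derivation:
Executing turtle program step by step:
Start: pos=(0,0), heading=0, pen down
RT 150: heading 0 -> 210
LT 30: heading 210 -> 240
BK 1: (0,0) -> (0.5,0.866) [heading=240, draw]
FD 2: (0.5,0.866) -> (-0.5,-0.866) [heading=240, draw]
FD 11: (-0.5,-0.866) -> (-6,-10.392) [heading=240, draw]
FD 11: (-6,-10.392) -> (-11.5,-19.919) [heading=240, draw]
LT 150: heading 240 -> 30
FD 6: (-11.5,-19.919) -> (-6.304,-16.919) [heading=30, draw]
FD 10: (-6.304,-16.919) -> (2.356,-11.919) [heading=30, draw]
BK 13: (2.356,-11.919) -> (-8.902,-18.419) [heading=30, draw]
LT 120: heading 30 -> 150
RT 60: heading 150 -> 90
LT 150: heading 90 -> 240
BK 17: (-8.902,-18.419) -> (-0.402,-3.696) [heading=240, draw]
Final: pos=(-0.402,-3.696), heading=240, 8 segment(s) drawn
Segments drawn: 8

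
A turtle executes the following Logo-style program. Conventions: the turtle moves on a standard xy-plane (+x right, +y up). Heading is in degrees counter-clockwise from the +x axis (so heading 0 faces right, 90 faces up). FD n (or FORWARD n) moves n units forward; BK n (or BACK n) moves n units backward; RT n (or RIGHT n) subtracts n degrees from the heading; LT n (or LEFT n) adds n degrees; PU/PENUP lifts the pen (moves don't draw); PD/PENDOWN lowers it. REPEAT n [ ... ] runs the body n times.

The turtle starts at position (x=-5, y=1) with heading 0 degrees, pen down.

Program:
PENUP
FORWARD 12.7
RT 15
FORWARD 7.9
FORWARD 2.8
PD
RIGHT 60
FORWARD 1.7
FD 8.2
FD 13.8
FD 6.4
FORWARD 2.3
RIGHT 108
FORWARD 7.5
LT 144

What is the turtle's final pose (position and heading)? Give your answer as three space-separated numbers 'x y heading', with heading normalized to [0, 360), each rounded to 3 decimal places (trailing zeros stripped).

Answer: 18.931 -32.673 321

Derivation:
Executing turtle program step by step:
Start: pos=(-5,1), heading=0, pen down
PU: pen up
FD 12.7: (-5,1) -> (7.7,1) [heading=0, move]
RT 15: heading 0 -> 345
FD 7.9: (7.7,1) -> (15.331,-1.045) [heading=345, move]
FD 2.8: (15.331,-1.045) -> (18.035,-1.769) [heading=345, move]
PD: pen down
RT 60: heading 345 -> 285
FD 1.7: (18.035,-1.769) -> (18.475,-3.411) [heading=285, draw]
FD 8.2: (18.475,-3.411) -> (20.598,-11.332) [heading=285, draw]
FD 13.8: (20.598,-11.332) -> (24.169,-24.662) [heading=285, draw]
FD 6.4: (24.169,-24.662) -> (25.826,-30.844) [heading=285, draw]
FD 2.3: (25.826,-30.844) -> (26.421,-33.065) [heading=285, draw]
RT 108: heading 285 -> 177
FD 7.5: (26.421,-33.065) -> (18.931,-32.673) [heading=177, draw]
LT 144: heading 177 -> 321
Final: pos=(18.931,-32.673), heading=321, 6 segment(s) drawn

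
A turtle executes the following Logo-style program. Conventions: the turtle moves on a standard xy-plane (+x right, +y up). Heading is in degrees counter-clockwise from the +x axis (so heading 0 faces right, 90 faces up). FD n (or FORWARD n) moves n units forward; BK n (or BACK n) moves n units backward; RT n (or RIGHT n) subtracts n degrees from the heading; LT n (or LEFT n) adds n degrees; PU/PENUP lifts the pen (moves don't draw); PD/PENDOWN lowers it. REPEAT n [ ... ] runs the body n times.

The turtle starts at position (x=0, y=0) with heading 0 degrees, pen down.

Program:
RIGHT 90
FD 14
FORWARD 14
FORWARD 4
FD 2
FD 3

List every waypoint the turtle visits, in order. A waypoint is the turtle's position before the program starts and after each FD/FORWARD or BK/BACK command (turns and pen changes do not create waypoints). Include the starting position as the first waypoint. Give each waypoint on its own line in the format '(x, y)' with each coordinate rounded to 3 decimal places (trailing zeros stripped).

Executing turtle program step by step:
Start: pos=(0,0), heading=0, pen down
RT 90: heading 0 -> 270
FD 14: (0,0) -> (0,-14) [heading=270, draw]
FD 14: (0,-14) -> (0,-28) [heading=270, draw]
FD 4: (0,-28) -> (0,-32) [heading=270, draw]
FD 2: (0,-32) -> (0,-34) [heading=270, draw]
FD 3: (0,-34) -> (0,-37) [heading=270, draw]
Final: pos=(0,-37), heading=270, 5 segment(s) drawn
Waypoints (6 total):
(0, 0)
(0, -14)
(0, -28)
(0, -32)
(0, -34)
(0, -37)

Answer: (0, 0)
(0, -14)
(0, -28)
(0, -32)
(0, -34)
(0, -37)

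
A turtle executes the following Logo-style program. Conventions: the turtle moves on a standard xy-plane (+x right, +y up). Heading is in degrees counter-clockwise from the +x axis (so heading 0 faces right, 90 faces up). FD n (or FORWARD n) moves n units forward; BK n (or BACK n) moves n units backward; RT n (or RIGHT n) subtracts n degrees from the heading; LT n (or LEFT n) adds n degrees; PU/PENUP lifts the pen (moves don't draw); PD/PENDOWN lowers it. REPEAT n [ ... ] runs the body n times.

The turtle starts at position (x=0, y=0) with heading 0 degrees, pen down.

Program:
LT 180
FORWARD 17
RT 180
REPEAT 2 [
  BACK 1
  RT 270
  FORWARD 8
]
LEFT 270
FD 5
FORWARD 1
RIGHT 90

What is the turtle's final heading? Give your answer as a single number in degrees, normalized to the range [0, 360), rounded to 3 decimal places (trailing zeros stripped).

Answer: 0

Derivation:
Executing turtle program step by step:
Start: pos=(0,0), heading=0, pen down
LT 180: heading 0 -> 180
FD 17: (0,0) -> (-17,0) [heading=180, draw]
RT 180: heading 180 -> 0
REPEAT 2 [
  -- iteration 1/2 --
  BK 1: (-17,0) -> (-18,0) [heading=0, draw]
  RT 270: heading 0 -> 90
  FD 8: (-18,0) -> (-18,8) [heading=90, draw]
  -- iteration 2/2 --
  BK 1: (-18,8) -> (-18,7) [heading=90, draw]
  RT 270: heading 90 -> 180
  FD 8: (-18,7) -> (-26,7) [heading=180, draw]
]
LT 270: heading 180 -> 90
FD 5: (-26,7) -> (-26,12) [heading=90, draw]
FD 1: (-26,12) -> (-26,13) [heading=90, draw]
RT 90: heading 90 -> 0
Final: pos=(-26,13), heading=0, 7 segment(s) drawn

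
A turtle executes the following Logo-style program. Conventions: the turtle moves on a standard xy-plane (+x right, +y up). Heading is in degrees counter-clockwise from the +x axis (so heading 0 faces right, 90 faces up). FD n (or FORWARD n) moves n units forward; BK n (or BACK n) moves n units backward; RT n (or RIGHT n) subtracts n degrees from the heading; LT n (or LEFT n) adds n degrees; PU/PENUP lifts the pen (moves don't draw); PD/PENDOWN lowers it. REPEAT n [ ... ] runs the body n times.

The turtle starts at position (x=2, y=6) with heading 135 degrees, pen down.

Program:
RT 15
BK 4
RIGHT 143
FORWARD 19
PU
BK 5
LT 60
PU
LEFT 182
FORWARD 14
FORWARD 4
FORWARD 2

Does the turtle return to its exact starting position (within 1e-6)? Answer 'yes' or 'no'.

Executing turtle program step by step:
Start: pos=(2,6), heading=135, pen down
RT 15: heading 135 -> 120
BK 4: (2,6) -> (4,2.536) [heading=120, draw]
RT 143: heading 120 -> 337
FD 19: (4,2.536) -> (21.49,-4.888) [heading=337, draw]
PU: pen up
BK 5: (21.49,-4.888) -> (16.887,-2.934) [heading=337, move]
LT 60: heading 337 -> 37
PU: pen up
LT 182: heading 37 -> 219
FD 14: (16.887,-2.934) -> (6.007,-11.745) [heading=219, move]
FD 4: (6.007,-11.745) -> (2.898,-14.262) [heading=219, move]
FD 2: (2.898,-14.262) -> (1.344,-15.521) [heading=219, move]
Final: pos=(1.344,-15.521), heading=219, 2 segment(s) drawn

Start position: (2, 6)
Final position: (1.344, -15.521)
Distance = 21.531; >= 1e-6 -> NOT closed

Answer: no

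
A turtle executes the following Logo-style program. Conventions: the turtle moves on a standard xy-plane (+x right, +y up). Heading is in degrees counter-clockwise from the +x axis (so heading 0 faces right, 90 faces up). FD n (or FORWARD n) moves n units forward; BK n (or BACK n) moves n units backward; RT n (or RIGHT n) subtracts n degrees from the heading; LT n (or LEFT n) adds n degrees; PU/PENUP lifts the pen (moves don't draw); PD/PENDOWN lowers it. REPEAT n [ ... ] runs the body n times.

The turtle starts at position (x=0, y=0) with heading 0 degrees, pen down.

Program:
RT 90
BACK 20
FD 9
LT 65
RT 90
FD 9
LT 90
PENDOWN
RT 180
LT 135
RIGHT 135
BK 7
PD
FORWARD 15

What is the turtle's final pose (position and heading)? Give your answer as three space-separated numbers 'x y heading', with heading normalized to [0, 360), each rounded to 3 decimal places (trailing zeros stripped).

Executing turtle program step by step:
Start: pos=(0,0), heading=0, pen down
RT 90: heading 0 -> 270
BK 20: (0,0) -> (0,20) [heading=270, draw]
FD 9: (0,20) -> (0,11) [heading=270, draw]
LT 65: heading 270 -> 335
RT 90: heading 335 -> 245
FD 9: (0,11) -> (-3.804,2.843) [heading=245, draw]
LT 90: heading 245 -> 335
PD: pen down
RT 180: heading 335 -> 155
LT 135: heading 155 -> 290
RT 135: heading 290 -> 155
BK 7: (-3.804,2.843) -> (2.541,-0.115) [heading=155, draw]
PD: pen down
FD 15: (2.541,-0.115) -> (-11.054,6.224) [heading=155, draw]
Final: pos=(-11.054,6.224), heading=155, 5 segment(s) drawn

Answer: -11.054 6.224 155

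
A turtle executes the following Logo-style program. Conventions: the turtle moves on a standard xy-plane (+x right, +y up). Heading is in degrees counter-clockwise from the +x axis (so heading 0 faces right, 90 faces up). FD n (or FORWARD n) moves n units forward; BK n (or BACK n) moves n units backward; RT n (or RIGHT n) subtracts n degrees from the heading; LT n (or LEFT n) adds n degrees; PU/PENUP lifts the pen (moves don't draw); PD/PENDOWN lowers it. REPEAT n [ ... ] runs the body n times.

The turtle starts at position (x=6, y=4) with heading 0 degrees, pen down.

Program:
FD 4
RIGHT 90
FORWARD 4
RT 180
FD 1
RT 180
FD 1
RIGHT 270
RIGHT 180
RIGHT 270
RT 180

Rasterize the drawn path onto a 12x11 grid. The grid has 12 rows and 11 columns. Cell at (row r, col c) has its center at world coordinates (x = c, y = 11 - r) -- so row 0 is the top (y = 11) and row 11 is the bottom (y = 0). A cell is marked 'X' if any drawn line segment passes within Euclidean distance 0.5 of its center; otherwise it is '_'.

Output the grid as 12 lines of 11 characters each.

Segment 0: (6,4) -> (10,4)
Segment 1: (10,4) -> (10,0)
Segment 2: (10,0) -> (10,1)
Segment 3: (10,1) -> (10,0)

Answer: ___________
___________
___________
___________
___________
___________
___________
______XXXXX
__________X
__________X
__________X
__________X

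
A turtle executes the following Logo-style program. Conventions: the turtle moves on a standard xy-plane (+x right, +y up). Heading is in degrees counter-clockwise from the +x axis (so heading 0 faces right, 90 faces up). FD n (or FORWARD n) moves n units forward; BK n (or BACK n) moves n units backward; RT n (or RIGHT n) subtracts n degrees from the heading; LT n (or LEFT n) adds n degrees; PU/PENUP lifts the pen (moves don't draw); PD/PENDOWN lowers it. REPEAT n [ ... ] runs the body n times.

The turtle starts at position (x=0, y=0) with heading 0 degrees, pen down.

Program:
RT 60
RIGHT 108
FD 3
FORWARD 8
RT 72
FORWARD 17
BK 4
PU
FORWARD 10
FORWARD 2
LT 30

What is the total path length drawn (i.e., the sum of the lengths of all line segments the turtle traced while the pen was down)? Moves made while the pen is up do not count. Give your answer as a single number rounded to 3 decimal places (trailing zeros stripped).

Executing turtle program step by step:
Start: pos=(0,0), heading=0, pen down
RT 60: heading 0 -> 300
RT 108: heading 300 -> 192
FD 3: (0,0) -> (-2.934,-0.624) [heading=192, draw]
FD 8: (-2.934,-0.624) -> (-10.76,-2.287) [heading=192, draw]
RT 72: heading 192 -> 120
FD 17: (-10.76,-2.287) -> (-19.26,12.435) [heading=120, draw]
BK 4: (-19.26,12.435) -> (-17.26,8.971) [heading=120, draw]
PU: pen up
FD 10: (-17.26,8.971) -> (-22.26,17.632) [heading=120, move]
FD 2: (-22.26,17.632) -> (-23.26,19.364) [heading=120, move]
LT 30: heading 120 -> 150
Final: pos=(-23.26,19.364), heading=150, 4 segment(s) drawn

Segment lengths:
  seg 1: (0,0) -> (-2.934,-0.624), length = 3
  seg 2: (-2.934,-0.624) -> (-10.76,-2.287), length = 8
  seg 3: (-10.76,-2.287) -> (-19.26,12.435), length = 17
  seg 4: (-19.26,12.435) -> (-17.26,8.971), length = 4
Total = 32

Answer: 32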